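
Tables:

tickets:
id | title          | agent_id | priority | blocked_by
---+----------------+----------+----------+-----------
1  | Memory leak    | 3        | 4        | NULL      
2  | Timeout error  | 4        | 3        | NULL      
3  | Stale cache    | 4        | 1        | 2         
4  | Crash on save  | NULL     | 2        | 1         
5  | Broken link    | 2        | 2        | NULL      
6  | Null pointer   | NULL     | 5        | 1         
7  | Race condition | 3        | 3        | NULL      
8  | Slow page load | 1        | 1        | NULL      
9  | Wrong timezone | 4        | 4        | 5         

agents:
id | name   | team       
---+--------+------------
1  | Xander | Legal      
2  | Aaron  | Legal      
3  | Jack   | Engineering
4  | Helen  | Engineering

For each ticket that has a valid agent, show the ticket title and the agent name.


INNER JOIN keeps only tickets rows whose agent_id matches an id in agents. Walk through each ticket:
  - ticket 1 (Memory leak): agent_id=3 -> matches Jack
  - ticket 2 (Timeout error): agent_id=4 -> matches Helen
  - ticket 3 (Stale cache): agent_id=4 -> matches Helen
  - ticket 4 (Crash on save): agent_id=NULL, no match -> dropped
  - ticket 5 (Broken link): agent_id=2 -> matches Aaron
  - ticket 6 (Null pointer): agent_id=NULL, no match -> dropped
  - ticket 7 (Race condition): agent_id=3 -> matches Jack
  - ticket 8 (Slow page load): agent_id=1 -> matches Xander
  - ticket 9 (Wrong timezone): agent_id=4 -> matches Helen
So 2 of 9 rows are dropped.

SQL:
SELECT a.title, b.name AS agent
FROM tickets a
INNER JOIN agents b ON a.agent_id = b.id

Result:
title          | agent 
---------------+-------
Memory leak    | Jack  
Timeout error  | Helen 
Stale cache    | Helen 
Broken link    | Aaron 
Race condition | Jack  
Slow page load | Xander
Wrong timezone | Helen 


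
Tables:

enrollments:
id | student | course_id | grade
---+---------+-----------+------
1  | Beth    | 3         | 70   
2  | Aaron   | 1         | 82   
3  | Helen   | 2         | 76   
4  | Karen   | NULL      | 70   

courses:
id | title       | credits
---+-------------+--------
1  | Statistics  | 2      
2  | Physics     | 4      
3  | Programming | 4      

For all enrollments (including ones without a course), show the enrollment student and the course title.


LEFT JOIN keeps every row from enrollments (the left table); where course_id has no match in courses, the course columns become NULL. Walk through each enrollment:
  - enrollment 1 (Beth): course_id=3 -> matches Programming
  - enrollment 2 (Aaron): course_id=1 -> matches Statistics
  - enrollment 3 (Helen): course_id=2 -> matches Physics
  - enrollment 4 (Karen): course_id=NULL, no match -> kept with NULL
All 4 rows appear; 1 has NULL course.

SQL:
SELECT a.student, b.title AS course
FROM enrollments a
LEFT JOIN courses b ON a.course_id = b.id

Result:
student | course     
--------+------------
Beth    | Programming
Aaron   | Statistics 
Helen   | Physics    
Karen   | NULL       


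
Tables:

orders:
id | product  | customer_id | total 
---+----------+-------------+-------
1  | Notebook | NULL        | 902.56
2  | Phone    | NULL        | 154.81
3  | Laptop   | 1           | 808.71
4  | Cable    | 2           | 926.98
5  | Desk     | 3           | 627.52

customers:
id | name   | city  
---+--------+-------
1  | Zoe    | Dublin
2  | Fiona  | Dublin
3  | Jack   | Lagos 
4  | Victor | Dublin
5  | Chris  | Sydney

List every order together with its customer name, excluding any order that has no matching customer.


INNER JOIN keeps only orders rows whose customer_id matches an id in customers. Walk through each order:
  - order 1 (Notebook): customer_id=NULL, no match -> dropped
  - order 2 (Phone): customer_id=NULL, no match -> dropped
  - order 3 (Laptop): customer_id=1 -> matches Zoe
  - order 4 (Cable): customer_id=2 -> matches Fiona
  - order 5 (Desk): customer_id=3 -> matches Jack
So 2 of 5 rows are dropped.

SQL:
SELECT a.product, b.name AS customer
FROM orders a
INNER JOIN customers b ON a.customer_id = b.id

Result:
product | customer
--------+---------
Laptop  | Zoe     
Cable   | Fiona   
Desk    | Jack    


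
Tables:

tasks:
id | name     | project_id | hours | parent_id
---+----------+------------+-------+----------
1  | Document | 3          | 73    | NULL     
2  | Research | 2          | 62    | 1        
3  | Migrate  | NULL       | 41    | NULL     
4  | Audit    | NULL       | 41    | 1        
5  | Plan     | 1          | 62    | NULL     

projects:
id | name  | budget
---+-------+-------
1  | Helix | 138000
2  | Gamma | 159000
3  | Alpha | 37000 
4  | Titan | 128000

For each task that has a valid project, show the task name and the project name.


INNER JOIN keeps only tasks rows whose project_id matches an id in projects. Walk through each task:
  - task 1 (Document): project_id=3 -> matches Alpha
  - task 2 (Research): project_id=2 -> matches Gamma
  - task 3 (Migrate): project_id=NULL, no match -> dropped
  - task 4 (Audit): project_id=NULL, no match -> dropped
  - task 5 (Plan): project_id=1 -> matches Helix
So 2 of 5 rows are dropped.

SQL:
SELECT a.name, b.name AS project
FROM tasks a
INNER JOIN projects b ON a.project_id = b.id

Result:
name     | project
---------+--------
Document | Alpha  
Research | Gamma  
Plan     | Helix  


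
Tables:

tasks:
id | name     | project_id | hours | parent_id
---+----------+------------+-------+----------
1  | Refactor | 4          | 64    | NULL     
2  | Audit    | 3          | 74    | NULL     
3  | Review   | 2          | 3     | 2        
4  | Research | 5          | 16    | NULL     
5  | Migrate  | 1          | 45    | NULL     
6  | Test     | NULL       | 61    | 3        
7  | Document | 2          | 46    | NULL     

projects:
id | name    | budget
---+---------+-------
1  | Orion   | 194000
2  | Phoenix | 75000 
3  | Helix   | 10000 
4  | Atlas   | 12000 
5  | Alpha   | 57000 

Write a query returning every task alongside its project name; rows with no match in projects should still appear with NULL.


LEFT JOIN keeps every row from tasks (the left table); where project_id has no match in projects, the project columns become NULL. Walk through each task:
  - task 1 (Refactor): project_id=4 -> matches Atlas
  - task 2 (Audit): project_id=3 -> matches Helix
  - task 3 (Review): project_id=2 -> matches Phoenix
  - task 4 (Research): project_id=5 -> matches Alpha
  - task 5 (Migrate): project_id=1 -> matches Orion
  - task 6 (Test): project_id=NULL, no match -> kept with NULL
  - task 7 (Document): project_id=2 -> matches Phoenix
All 7 rows appear; 1 has NULL project.

SQL:
SELECT a.name, b.name AS project
FROM tasks a
LEFT JOIN projects b ON a.project_id = b.id

Result:
name     | project
---------+--------
Refactor | Atlas  
Audit    | Helix  
Review   | Phoenix
Research | Alpha  
Migrate  | Orion  
Test     | NULL   
Document | Phoenix


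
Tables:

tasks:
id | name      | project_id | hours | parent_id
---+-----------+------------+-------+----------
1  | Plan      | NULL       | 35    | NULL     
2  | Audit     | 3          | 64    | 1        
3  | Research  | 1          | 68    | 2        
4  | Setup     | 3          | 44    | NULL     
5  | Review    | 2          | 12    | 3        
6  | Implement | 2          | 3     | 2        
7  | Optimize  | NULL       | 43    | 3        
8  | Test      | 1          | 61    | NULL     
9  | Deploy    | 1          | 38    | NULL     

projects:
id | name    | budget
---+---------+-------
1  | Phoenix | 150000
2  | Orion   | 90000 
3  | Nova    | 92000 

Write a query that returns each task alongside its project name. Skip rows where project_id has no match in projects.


INNER JOIN keeps only tasks rows whose project_id matches an id in projects. Walk through each task:
  - task 1 (Plan): project_id=NULL, no match -> dropped
  - task 2 (Audit): project_id=3 -> matches Nova
  - task 3 (Research): project_id=1 -> matches Phoenix
  - task 4 (Setup): project_id=3 -> matches Nova
  - task 5 (Review): project_id=2 -> matches Orion
  - task 6 (Implement): project_id=2 -> matches Orion
  - task 7 (Optimize): project_id=NULL, no match -> dropped
  - task 8 (Test): project_id=1 -> matches Phoenix
  - task 9 (Deploy): project_id=1 -> matches Phoenix
So 2 of 9 rows are dropped.

SQL:
SELECT a.name, b.name AS project
FROM tasks a
INNER JOIN projects b ON a.project_id = b.id

Result:
name      | project
----------+--------
Audit     | Nova   
Research  | Phoenix
Setup     | Nova   
Review    | Orion  
Implement | Orion  
Test      | Phoenix
Deploy    | Phoenix


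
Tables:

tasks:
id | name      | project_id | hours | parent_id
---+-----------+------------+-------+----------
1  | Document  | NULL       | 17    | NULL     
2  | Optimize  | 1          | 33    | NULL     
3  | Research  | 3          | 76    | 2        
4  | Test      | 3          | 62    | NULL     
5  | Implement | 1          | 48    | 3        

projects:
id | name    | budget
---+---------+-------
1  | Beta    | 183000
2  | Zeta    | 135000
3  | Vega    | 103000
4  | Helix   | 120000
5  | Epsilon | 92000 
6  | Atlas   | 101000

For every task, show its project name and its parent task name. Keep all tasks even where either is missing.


Two LEFT JOINs from the same base table tasks: one to projects via project_id, one to tasks itself via parent_id. Both are LEFT so every task is preserved.
Match against projects:
  - task 1 (Document): project_id=NULL, no match -> kept with NULL
  - task 2 (Optimize): project_id=1 -> matches Beta
  - task 3 (Research): project_id=3 -> matches Vega
  - task 4 (Test): project_id=3 -> matches Vega
  - task 5 (Implement): project_id=1 -> matches Beta
Match against tasks (self):
  - task 1 (Document): parent_id=NULL -> NULL
  - task 2 (Optimize): parent_id=NULL -> NULL
  - task 3 (Research): parent_id=2 -> Optimize
  - task 4 (Test): parent_id=NULL -> NULL
  - task 5 (Implement): parent_id=3 -> Research

SQL:
SELECT a.name, b.name AS project, c.name AS parent
FROM tasks a
LEFT JOIN projects b ON a.project_id = b.id
LEFT JOIN tasks c ON a.parent_id = c.id

Result:
name      | project | parent  
----------+---------+---------
Document  | NULL    | NULL    
Optimize  | Beta    | NULL    
Research  | Vega    | Optimize
Test      | Vega    | NULL    
Implement | Beta    | Research


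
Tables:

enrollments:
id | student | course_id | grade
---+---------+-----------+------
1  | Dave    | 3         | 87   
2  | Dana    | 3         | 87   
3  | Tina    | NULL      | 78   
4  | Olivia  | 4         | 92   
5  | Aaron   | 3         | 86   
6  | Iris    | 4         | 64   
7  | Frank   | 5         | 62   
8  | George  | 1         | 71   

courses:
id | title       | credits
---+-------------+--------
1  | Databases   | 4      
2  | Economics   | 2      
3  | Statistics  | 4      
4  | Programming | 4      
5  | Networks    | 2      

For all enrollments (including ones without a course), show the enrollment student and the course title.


LEFT JOIN keeps every row from enrollments (the left table); where course_id has no match in courses, the course columns become NULL. Walk through each enrollment:
  - enrollment 1 (Dave): course_id=3 -> matches Statistics
  - enrollment 2 (Dana): course_id=3 -> matches Statistics
  - enrollment 3 (Tina): course_id=NULL, no match -> kept with NULL
  - enrollment 4 (Olivia): course_id=4 -> matches Programming
  - enrollment 5 (Aaron): course_id=3 -> matches Statistics
  - enrollment 6 (Iris): course_id=4 -> matches Programming
  - enrollment 7 (Frank): course_id=5 -> matches Networks
  - enrollment 8 (George): course_id=1 -> matches Databases
All 8 rows appear; 1 has NULL course.

SQL:
SELECT a.student, b.title AS course
FROM enrollments a
LEFT JOIN courses b ON a.course_id = b.id

Result:
student | course     
--------+------------
Dave    | Statistics 
Dana    | Statistics 
Tina    | NULL       
Olivia  | Programming
Aaron   | Statistics 
Iris    | Programming
Frank   | Networks   
George  | Databases  


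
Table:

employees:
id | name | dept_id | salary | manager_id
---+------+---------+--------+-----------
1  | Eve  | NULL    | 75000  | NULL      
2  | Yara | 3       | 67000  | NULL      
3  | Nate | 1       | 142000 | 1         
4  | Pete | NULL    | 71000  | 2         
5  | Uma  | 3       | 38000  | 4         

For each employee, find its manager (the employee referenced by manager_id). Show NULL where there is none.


This is a self-join: employees is joined to a second copy of itself, matching each row's manager_id to another row's id. Use LEFT JOIN so rows with manager_id=NULL are kept.
  - employee 1 (Eve): manager_id=NULL -> NULL
  - employee 2 (Yara): manager_id=NULL -> NULL
  - employee 3 (Nate): manager_id=1 -> Eve
  - employee 4 (Pete): manager_id=2 -> Yara
  - employee 5 (Uma): manager_id=4 -> Pete

SQL:
SELECT a.name AS item, b.name AS manager
FROM employees a
LEFT JOIN employees b ON a.manager_id = b.id

Result:
item | manager
-----+--------
Eve  | NULL   
Yara | NULL   
Nate | Eve    
Pete | Yara   
Uma  | Pete   


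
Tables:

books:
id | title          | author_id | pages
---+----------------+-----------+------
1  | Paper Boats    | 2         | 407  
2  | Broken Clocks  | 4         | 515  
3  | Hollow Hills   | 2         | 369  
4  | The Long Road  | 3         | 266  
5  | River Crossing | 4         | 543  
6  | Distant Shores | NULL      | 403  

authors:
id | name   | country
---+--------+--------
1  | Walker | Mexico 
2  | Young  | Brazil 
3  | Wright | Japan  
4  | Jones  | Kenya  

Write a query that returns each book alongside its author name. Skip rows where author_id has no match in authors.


INNER JOIN keeps only books rows whose author_id matches an id in authors. Walk through each book:
  - book 1 (Paper Boats): author_id=2 -> matches Young
  - book 2 (Broken Clocks): author_id=4 -> matches Jones
  - book 3 (Hollow Hills): author_id=2 -> matches Young
  - book 4 (The Long Road): author_id=3 -> matches Wright
  - book 5 (River Crossing): author_id=4 -> matches Jones
  - book 6 (Distant Shores): author_id=NULL, no match -> dropped
So 1 of 6 rows is dropped.

SQL:
SELECT a.title, b.name AS author
FROM books a
INNER JOIN authors b ON a.author_id = b.id

Result:
title          | author
---------------+-------
Paper Boats    | Young 
Broken Clocks  | Jones 
Hollow Hills   | Young 
The Long Road  | Wright
River Crossing | Jones 


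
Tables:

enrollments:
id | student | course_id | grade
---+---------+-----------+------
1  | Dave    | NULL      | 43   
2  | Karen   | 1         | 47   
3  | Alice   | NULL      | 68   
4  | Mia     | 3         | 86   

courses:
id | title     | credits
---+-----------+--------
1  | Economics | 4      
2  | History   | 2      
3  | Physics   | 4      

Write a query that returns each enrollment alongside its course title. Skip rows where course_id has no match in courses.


INNER JOIN keeps only enrollments rows whose course_id matches an id in courses. Walk through each enrollment:
  - enrollment 1 (Dave): course_id=NULL, no match -> dropped
  - enrollment 2 (Karen): course_id=1 -> matches Economics
  - enrollment 3 (Alice): course_id=NULL, no match -> dropped
  - enrollment 4 (Mia): course_id=3 -> matches Physics
So 2 of 4 rows are dropped.

SQL:
SELECT a.student, b.title AS course
FROM enrollments a
INNER JOIN courses b ON a.course_id = b.id

Result:
student | course   
--------+----------
Karen   | Economics
Mia     | Physics  


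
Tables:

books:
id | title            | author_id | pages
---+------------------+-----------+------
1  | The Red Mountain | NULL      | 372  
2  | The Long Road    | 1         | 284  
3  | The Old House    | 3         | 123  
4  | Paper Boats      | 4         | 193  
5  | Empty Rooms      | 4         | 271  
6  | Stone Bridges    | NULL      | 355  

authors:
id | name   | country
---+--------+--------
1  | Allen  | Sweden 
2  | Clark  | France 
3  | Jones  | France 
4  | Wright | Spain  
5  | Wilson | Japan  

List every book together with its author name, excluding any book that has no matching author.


INNER JOIN keeps only books rows whose author_id matches an id in authors. Walk through each book:
  - book 1 (The Red Mountain): author_id=NULL, no match -> dropped
  - book 2 (The Long Road): author_id=1 -> matches Allen
  - book 3 (The Old House): author_id=3 -> matches Jones
  - book 4 (Paper Boats): author_id=4 -> matches Wright
  - book 5 (Empty Rooms): author_id=4 -> matches Wright
  - book 6 (Stone Bridges): author_id=NULL, no match -> dropped
So 2 of 6 rows are dropped.

SQL:
SELECT a.title, b.name AS author
FROM books a
INNER JOIN authors b ON a.author_id = b.id

Result:
title         | author
--------------+-------
The Long Road | Allen 
The Old House | Jones 
Paper Boats   | Wright
Empty Rooms   | Wright


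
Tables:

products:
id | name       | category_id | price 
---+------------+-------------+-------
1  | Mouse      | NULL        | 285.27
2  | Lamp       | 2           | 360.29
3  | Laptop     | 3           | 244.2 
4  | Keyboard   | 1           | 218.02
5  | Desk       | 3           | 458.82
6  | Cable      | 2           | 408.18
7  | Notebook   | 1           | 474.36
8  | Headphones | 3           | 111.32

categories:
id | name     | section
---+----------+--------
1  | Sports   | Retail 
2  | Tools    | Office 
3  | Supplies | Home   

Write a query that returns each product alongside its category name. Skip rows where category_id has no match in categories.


INNER JOIN keeps only products rows whose category_id matches an id in categories. Walk through each product:
  - product 1 (Mouse): category_id=NULL, no match -> dropped
  - product 2 (Lamp): category_id=2 -> matches Tools
  - product 3 (Laptop): category_id=3 -> matches Supplies
  - product 4 (Keyboard): category_id=1 -> matches Sports
  - product 5 (Desk): category_id=3 -> matches Supplies
  - product 6 (Cable): category_id=2 -> matches Tools
  - product 7 (Notebook): category_id=1 -> matches Sports
  - product 8 (Headphones): category_id=3 -> matches Supplies
So 1 of 8 rows is dropped.

SQL:
SELECT a.name, b.name AS category
FROM products a
INNER JOIN categories b ON a.category_id = b.id

Result:
name       | category
-----------+---------
Lamp       | Tools   
Laptop     | Supplies
Keyboard   | Sports  
Desk       | Supplies
Cable      | Tools   
Notebook   | Sports  
Headphones | Supplies


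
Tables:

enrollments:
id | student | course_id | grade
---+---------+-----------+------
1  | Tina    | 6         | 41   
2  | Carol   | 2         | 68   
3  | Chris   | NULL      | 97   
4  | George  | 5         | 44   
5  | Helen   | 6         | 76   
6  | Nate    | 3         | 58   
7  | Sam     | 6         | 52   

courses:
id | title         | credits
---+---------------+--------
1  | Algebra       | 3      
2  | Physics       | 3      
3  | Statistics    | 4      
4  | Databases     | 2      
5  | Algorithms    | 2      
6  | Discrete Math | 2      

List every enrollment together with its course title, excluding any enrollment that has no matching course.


INNER JOIN keeps only enrollments rows whose course_id matches an id in courses. Walk through each enrollment:
  - enrollment 1 (Tina): course_id=6 -> matches Discrete Math
  - enrollment 2 (Carol): course_id=2 -> matches Physics
  - enrollment 3 (Chris): course_id=NULL, no match -> dropped
  - enrollment 4 (George): course_id=5 -> matches Algorithms
  - enrollment 5 (Helen): course_id=6 -> matches Discrete Math
  - enrollment 6 (Nate): course_id=3 -> matches Statistics
  - enrollment 7 (Sam): course_id=6 -> matches Discrete Math
So 1 of 7 rows is dropped.

SQL:
SELECT a.student, b.title AS course
FROM enrollments a
INNER JOIN courses b ON a.course_id = b.id

Result:
student | course       
--------+--------------
Tina    | Discrete Math
Carol   | Physics      
George  | Algorithms   
Helen   | Discrete Math
Nate    | Statistics   
Sam     | Discrete Math


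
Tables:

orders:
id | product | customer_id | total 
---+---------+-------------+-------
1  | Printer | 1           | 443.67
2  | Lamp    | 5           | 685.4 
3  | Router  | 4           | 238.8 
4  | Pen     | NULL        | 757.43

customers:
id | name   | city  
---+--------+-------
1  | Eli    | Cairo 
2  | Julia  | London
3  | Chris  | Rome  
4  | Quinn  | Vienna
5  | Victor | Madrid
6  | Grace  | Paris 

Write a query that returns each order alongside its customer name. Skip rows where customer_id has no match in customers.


INNER JOIN keeps only orders rows whose customer_id matches an id in customers. Walk through each order:
  - order 1 (Printer): customer_id=1 -> matches Eli
  - order 2 (Lamp): customer_id=5 -> matches Victor
  - order 3 (Router): customer_id=4 -> matches Quinn
  - order 4 (Pen): customer_id=NULL, no match -> dropped
So 1 of 4 rows is dropped.

SQL:
SELECT a.product, b.name AS customer
FROM orders a
INNER JOIN customers b ON a.customer_id = b.id

Result:
product | customer
--------+---------
Printer | Eli     
Lamp    | Victor  
Router  | Quinn   


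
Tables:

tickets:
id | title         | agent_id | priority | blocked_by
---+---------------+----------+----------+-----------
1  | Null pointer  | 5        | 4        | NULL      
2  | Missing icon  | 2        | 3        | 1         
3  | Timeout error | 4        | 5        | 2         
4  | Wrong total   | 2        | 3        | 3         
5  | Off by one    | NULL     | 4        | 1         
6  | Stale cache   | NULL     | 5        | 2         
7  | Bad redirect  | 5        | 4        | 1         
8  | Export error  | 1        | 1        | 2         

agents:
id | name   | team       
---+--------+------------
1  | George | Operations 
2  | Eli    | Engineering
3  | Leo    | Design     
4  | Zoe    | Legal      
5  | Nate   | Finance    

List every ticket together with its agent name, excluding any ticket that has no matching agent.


INNER JOIN keeps only tickets rows whose agent_id matches an id in agents. Walk through each ticket:
  - ticket 1 (Null pointer): agent_id=5 -> matches Nate
  - ticket 2 (Missing icon): agent_id=2 -> matches Eli
  - ticket 3 (Timeout error): agent_id=4 -> matches Zoe
  - ticket 4 (Wrong total): agent_id=2 -> matches Eli
  - ticket 5 (Off by one): agent_id=NULL, no match -> dropped
  - ticket 6 (Stale cache): agent_id=NULL, no match -> dropped
  - ticket 7 (Bad redirect): agent_id=5 -> matches Nate
  - ticket 8 (Export error): agent_id=1 -> matches George
So 2 of 8 rows are dropped.

SQL:
SELECT a.title, b.name AS agent
FROM tickets a
INNER JOIN agents b ON a.agent_id = b.id

Result:
title         | agent 
--------------+-------
Null pointer  | Nate  
Missing icon  | Eli   
Timeout error | Zoe   
Wrong total   | Eli   
Bad redirect  | Nate  
Export error  | George


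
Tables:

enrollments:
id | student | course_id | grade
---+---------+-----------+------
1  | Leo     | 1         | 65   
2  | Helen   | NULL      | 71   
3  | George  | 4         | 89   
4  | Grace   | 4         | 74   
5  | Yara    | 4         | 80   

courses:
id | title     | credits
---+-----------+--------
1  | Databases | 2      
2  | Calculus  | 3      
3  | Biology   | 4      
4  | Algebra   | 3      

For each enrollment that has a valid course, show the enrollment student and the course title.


INNER JOIN keeps only enrollments rows whose course_id matches an id in courses. Walk through each enrollment:
  - enrollment 1 (Leo): course_id=1 -> matches Databases
  - enrollment 2 (Helen): course_id=NULL, no match -> dropped
  - enrollment 3 (George): course_id=4 -> matches Algebra
  - enrollment 4 (Grace): course_id=4 -> matches Algebra
  - enrollment 5 (Yara): course_id=4 -> matches Algebra
So 1 of 5 rows is dropped.

SQL:
SELECT a.student, b.title AS course
FROM enrollments a
INNER JOIN courses b ON a.course_id = b.id

Result:
student | course   
--------+----------
Leo     | Databases
George  | Algebra  
Grace   | Algebra  
Yara    | Algebra  


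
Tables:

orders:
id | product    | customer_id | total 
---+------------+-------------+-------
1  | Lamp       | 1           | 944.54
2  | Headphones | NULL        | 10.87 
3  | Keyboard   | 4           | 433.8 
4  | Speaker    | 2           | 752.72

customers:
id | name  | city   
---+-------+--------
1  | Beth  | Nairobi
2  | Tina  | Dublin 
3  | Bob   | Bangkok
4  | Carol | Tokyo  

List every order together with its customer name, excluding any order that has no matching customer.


INNER JOIN keeps only orders rows whose customer_id matches an id in customers. Walk through each order:
  - order 1 (Lamp): customer_id=1 -> matches Beth
  - order 2 (Headphones): customer_id=NULL, no match -> dropped
  - order 3 (Keyboard): customer_id=4 -> matches Carol
  - order 4 (Speaker): customer_id=2 -> matches Tina
So 1 of 4 rows is dropped.

SQL:
SELECT a.product, b.name AS customer
FROM orders a
INNER JOIN customers b ON a.customer_id = b.id

Result:
product  | customer
---------+---------
Lamp     | Beth    
Keyboard | Carol   
Speaker  | Tina    


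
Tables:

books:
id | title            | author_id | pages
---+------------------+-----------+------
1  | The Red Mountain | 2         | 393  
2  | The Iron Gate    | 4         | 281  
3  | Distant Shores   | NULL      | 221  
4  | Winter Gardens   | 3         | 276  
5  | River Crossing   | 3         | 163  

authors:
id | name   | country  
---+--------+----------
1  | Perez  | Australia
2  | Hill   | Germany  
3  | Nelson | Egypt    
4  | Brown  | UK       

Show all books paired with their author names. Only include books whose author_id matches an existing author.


INNER JOIN keeps only books rows whose author_id matches an id in authors. Walk through each book:
  - book 1 (The Red Mountain): author_id=2 -> matches Hill
  - book 2 (The Iron Gate): author_id=4 -> matches Brown
  - book 3 (Distant Shores): author_id=NULL, no match -> dropped
  - book 4 (Winter Gardens): author_id=3 -> matches Nelson
  - book 5 (River Crossing): author_id=3 -> matches Nelson
So 1 of 5 rows is dropped.

SQL:
SELECT a.title, b.name AS author
FROM books a
INNER JOIN authors b ON a.author_id = b.id

Result:
title            | author
-----------------+-------
The Red Mountain | Hill  
The Iron Gate    | Brown 
Winter Gardens   | Nelson
River Crossing   | Nelson


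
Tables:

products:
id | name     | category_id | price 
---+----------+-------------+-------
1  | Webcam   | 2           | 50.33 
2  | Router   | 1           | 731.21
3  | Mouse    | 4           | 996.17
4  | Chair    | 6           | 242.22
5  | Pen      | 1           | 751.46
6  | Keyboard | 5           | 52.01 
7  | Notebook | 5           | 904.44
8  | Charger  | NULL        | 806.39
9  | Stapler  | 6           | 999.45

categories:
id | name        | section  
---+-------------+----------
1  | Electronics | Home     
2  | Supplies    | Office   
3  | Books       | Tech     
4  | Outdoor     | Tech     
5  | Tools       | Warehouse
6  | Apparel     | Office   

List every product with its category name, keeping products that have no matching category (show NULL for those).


LEFT JOIN keeps every row from products (the left table); where category_id has no match in categories, the category columns become NULL. Walk through each product:
  - product 1 (Webcam): category_id=2 -> matches Supplies
  - product 2 (Router): category_id=1 -> matches Electronics
  - product 3 (Mouse): category_id=4 -> matches Outdoor
  - product 4 (Chair): category_id=6 -> matches Apparel
  - product 5 (Pen): category_id=1 -> matches Electronics
  - product 6 (Keyboard): category_id=5 -> matches Tools
  - product 7 (Notebook): category_id=5 -> matches Tools
  - product 8 (Charger): category_id=NULL, no match -> kept with NULL
  - product 9 (Stapler): category_id=6 -> matches Apparel
All 9 rows appear; 1 has NULL category.

SQL:
SELECT a.name, b.name AS category
FROM products a
LEFT JOIN categories b ON a.category_id = b.id

Result:
name     | category   
---------+------------
Webcam   | Supplies   
Router   | Electronics
Mouse    | Outdoor    
Chair    | Apparel    
Pen      | Electronics
Keyboard | Tools      
Notebook | Tools      
Charger  | NULL       
Stapler  | Apparel    


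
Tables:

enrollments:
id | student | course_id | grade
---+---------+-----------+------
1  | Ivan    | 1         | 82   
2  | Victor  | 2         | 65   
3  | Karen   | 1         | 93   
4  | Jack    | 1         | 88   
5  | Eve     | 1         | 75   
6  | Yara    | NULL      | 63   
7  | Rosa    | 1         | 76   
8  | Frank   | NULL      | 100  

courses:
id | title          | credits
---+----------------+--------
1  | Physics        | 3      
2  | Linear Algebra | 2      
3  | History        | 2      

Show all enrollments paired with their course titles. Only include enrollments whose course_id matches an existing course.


INNER JOIN keeps only enrollments rows whose course_id matches an id in courses. Walk through each enrollment:
  - enrollment 1 (Ivan): course_id=1 -> matches Physics
  - enrollment 2 (Victor): course_id=2 -> matches Linear Algebra
  - enrollment 3 (Karen): course_id=1 -> matches Physics
  - enrollment 4 (Jack): course_id=1 -> matches Physics
  - enrollment 5 (Eve): course_id=1 -> matches Physics
  - enrollment 6 (Yara): course_id=NULL, no match -> dropped
  - enrollment 7 (Rosa): course_id=1 -> matches Physics
  - enrollment 8 (Frank): course_id=NULL, no match -> dropped
So 2 of 8 rows are dropped.

SQL:
SELECT a.student, b.title AS course
FROM enrollments a
INNER JOIN courses b ON a.course_id = b.id

Result:
student | course        
--------+---------------
Ivan    | Physics       
Victor  | Linear Algebra
Karen   | Physics       
Jack    | Physics       
Eve     | Physics       
Rosa    | Physics       


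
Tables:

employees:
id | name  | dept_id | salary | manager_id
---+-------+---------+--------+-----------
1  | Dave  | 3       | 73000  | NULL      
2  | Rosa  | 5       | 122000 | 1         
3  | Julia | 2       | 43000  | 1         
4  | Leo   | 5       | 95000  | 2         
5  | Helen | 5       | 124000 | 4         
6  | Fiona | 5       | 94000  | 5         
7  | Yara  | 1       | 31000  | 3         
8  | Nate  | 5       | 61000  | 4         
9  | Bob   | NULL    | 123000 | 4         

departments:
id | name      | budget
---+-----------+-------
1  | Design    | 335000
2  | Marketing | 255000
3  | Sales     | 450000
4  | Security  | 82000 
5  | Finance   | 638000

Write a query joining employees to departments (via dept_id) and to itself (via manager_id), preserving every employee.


Two LEFT JOINs from the same base table employees: one to departments via dept_id, one to employees itself via manager_id. Both are LEFT so every employee is preserved.
Match against departments:
  - employee 1 (Dave): dept_id=3 -> matches Sales
  - employee 2 (Rosa): dept_id=5 -> matches Finance
  - employee 3 (Julia): dept_id=2 -> matches Marketing
  - employee 4 (Leo): dept_id=5 -> matches Finance
  - employee 5 (Helen): dept_id=5 -> matches Finance
  - employee 6 (Fiona): dept_id=5 -> matches Finance
  - employee 7 (Yara): dept_id=1 -> matches Design
  - employee 8 (Nate): dept_id=5 -> matches Finance
  - employee 9 (Bob): dept_id=NULL, no match -> kept with NULL
Match against employees (self):
  - employee 1 (Dave): manager_id=NULL -> NULL
  - employee 2 (Rosa): manager_id=1 -> Dave
  - employee 3 (Julia): manager_id=1 -> Dave
  - employee 4 (Leo): manager_id=2 -> Rosa
  - employee 5 (Helen): manager_id=4 -> Leo
  - employee 6 (Fiona): manager_id=5 -> Helen
  - employee 7 (Yara): manager_id=3 -> Julia
  - employee 8 (Nate): manager_id=4 -> Leo
  - employee 9 (Bob): manager_id=4 -> Leo

SQL:
SELECT a.name, b.name AS department, c.name AS manager
FROM employees a
LEFT JOIN departments b ON a.dept_id = b.id
LEFT JOIN employees c ON a.manager_id = c.id

Result:
name  | department | manager
------+------------+--------
Dave  | Sales      | NULL   
Rosa  | Finance    | Dave   
Julia | Marketing  | Dave   
Leo   | Finance    | Rosa   
Helen | Finance    | Leo    
Fiona | Finance    | Helen  
Yara  | Design     | Julia  
Nate  | Finance    | Leo    
Bob   | NULL       | Leo    


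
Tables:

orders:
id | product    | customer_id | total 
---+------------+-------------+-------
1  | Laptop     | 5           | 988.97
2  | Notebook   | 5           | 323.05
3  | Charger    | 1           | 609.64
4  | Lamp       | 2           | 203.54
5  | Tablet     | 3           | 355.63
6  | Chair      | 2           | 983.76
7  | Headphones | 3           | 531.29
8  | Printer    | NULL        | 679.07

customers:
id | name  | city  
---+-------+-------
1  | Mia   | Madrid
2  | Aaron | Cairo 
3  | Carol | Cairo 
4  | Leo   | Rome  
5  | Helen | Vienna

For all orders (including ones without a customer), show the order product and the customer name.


LEFT JOIN keeps every row from orders (the left table); where customer_id has no match in customers, the customer columns become NULL. Walk through each order:
  - order 1 (Laptop): customer_id=5 -> matches Helen
  - order 2 (Notebook): customer_id=5 -> matches Helen
  - order 3 (Charger): customer_id=1 -> matches Mia
  - order 4 (Lamp): customer_id=2 -> matches Aaron
  - order 5 (Tablet): customer_id=3 -> matches Carol
  - order 6 (Chair): customer_id=2 -> matches Aaron
  - order 7 (Headphones): customer_id=3 -> matches Carol
  - order 8 (Printer): customer_id=NULL, no match -> kept with NULL
All 8 rows appear; 1 has NULL customer.

SQL:
SELECT a.product, b.name AS customer
FROM orders a
LEFT JOIN customers b ON a.customer_id = b.id

Result:
product    | customer
-----------+---------
Laptop     | Helen   
Notebook   | Helen   
Charger    | Mia     
Lamp       | Aaron   
Tablet     | Carol   
Chair      | Aaron   
Headphones | Carol   
Printer    | NULL    


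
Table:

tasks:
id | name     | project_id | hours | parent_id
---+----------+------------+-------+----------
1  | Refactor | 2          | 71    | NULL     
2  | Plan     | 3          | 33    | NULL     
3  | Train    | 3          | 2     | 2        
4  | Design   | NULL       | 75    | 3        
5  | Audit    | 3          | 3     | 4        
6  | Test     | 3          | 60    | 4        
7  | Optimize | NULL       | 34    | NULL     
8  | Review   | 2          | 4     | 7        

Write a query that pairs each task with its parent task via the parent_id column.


This is a self-join: tasks is joined to a second copy of itself, matching each row's parent_id to another row's id. Use LEFT JOIN so rows with parent_id=NULL are kept.
  - task 1 (Refactor): parent_id=NULL -> NULL
  - task 2 (Plan): parent_id=NULL -> NULL
  - task 3 (Train): parent_id=2 -> Plan
  - task 4 (Design): parent_id=3 -> Train
  - task 5 (Audit): parent_id=4 -> Design
  - task 6 (Test): parent_id=4 -> Design
  - task 7 (Optimize): parent_id=NULL -> NULL
  - task 8 (Review): parent_id=7 -> Optimize

SQL:
SELECT a.name AS item, b.name AS parent
FROM tasks a
LEFT JOIN tasks b ON a.parent_id = b.id

Result:
item     | parent  
---------+---------
Refactor | NULL    
Plan     | NULL    
Train    | Plan    
Design   | Train   
Audit    | Design  
Test     | Design  
Optimize | NULL    
Review   | Optimize


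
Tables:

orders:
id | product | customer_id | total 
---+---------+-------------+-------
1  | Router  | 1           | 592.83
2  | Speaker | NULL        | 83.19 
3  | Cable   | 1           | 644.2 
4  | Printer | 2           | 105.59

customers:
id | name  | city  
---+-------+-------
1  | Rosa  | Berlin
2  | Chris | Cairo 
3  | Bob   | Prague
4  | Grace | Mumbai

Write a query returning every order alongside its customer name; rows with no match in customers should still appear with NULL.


LEFT JOIN keeps every row from orders (the left table); where customer_id has no match in customers, the customer columns become NULL. Walk through each order:
  - order 1 (Router): customer_id=1 -> matches Rosa
  - order 2 (Speaker): customer_id=NULL, no match -> kept with NULL
  - order 3 (Cable): customer_id=1 -> matches Rosa
  - order 4 (Printer): customer_id=2 -> matches Chris
All 4 rows appear; 1 has NULL customer.

SQL:
SELECT a.product, b.name AS customer
FROM orders a
LEFT JOIN customers b ON a.customer_id = b.id

Result:
product | customer
--------+---------
Router  | Rosa    
Speaker | NULL    
Cable   | Rosa    
Printer | Chris   


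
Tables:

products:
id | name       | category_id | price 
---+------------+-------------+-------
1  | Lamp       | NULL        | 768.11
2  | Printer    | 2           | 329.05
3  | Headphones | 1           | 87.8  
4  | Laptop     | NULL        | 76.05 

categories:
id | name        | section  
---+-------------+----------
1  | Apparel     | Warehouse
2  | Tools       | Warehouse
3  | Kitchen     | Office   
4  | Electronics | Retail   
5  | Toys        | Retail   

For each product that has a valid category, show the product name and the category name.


INNER JOIN keeps only products rows whose category_id matches an id in categories. Walk through each product:
  - product 1 (Lamp): category_id=NULL, no match -> dropped
  - product 2 (Printer): category_id=2 -> matches Tools
  - product 3 (Headphones): category_id=1 -> matches Apparel
  - product 4 (Laptop): category_id=NULL, no match -> dropped
So 2 of 4 rows are dropped.

SQL:
SELECT a.name, b.name AS category
FROM products a
INNER JOIN categories b ON a.category_id = b.id

Result:
name       | category
-----------+---------
Printer    | Tools   
Headphones | Apparel 


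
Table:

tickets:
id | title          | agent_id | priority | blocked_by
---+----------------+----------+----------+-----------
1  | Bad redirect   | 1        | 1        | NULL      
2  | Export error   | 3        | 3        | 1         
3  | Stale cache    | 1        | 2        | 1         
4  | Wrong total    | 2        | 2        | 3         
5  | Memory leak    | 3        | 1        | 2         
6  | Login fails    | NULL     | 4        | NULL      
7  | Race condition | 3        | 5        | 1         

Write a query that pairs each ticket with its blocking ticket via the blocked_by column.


This is a self-join: tickets is joined to a second copy of itself, matching each row's blocked_by to another row's id. Use LEFT JOIN so rows with blocked_by=NULL are kept.
  - ticket 1 (Bad redirect): blocked_by=NULL -> NULL
  - ticket 2 (Export error): blocked_by=1 -> Bad redirect
  - ticket 3 (Stale cache): blocked_by=1 -> Bad redirect
  - ticket 4 (Wrong total): blocked_by=3 -> Stale cache
  - ticket 5 (Memory leak): blocked_by=2 -> Export error
  - ticket 6 (Login fails): blocked_by=NULL -> NULL
  - ticket 7 (Race condition): blocked_by=1 -> Bad redirect

SQL:
SELECT a.title AS item, b.title AS blocked_by
FROM tickets a
LEFT JOIN tickets b ON a.blocked_by = b.id

Result:
item           | blocked_by  
---------------+-------------
Bad redirect   | NULL        
Export error   | Bad redirect
Stale cache    | Bad redirect
Wrong total    | Stale cache 
Memory leak    | Export error
Login fails    | NULL        
Race condition | Bad redirect


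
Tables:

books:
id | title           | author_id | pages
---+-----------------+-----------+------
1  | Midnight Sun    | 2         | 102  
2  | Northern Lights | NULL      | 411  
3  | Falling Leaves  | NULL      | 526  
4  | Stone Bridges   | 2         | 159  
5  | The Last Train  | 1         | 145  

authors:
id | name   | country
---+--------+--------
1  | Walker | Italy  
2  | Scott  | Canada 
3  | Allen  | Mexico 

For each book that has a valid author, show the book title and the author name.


INNER JOIN keeps only books rows whose author_id matches an id in authors. Walk through each book:
  - book 1 (Midnight Sun): author_id=2 -> matches Scott
  - book 2 (Northern Lights): author_id=NULL, no match -> dropped
  - book 3 (Falling Leaves): author_id=NULL, no match -> dropped
  - book 4 (Stone Bridges): author_id=2 -> matches Scott
  - book 5 (The Last Train): author_id=1 -> matches Walker
So 2 of 5 rows are dropped.

SQL:
SELECT a.title, b.name AS author
FROM books a
INNER JOIN authors b ON a.author_id = b.id

Result:
title          | author
---------------+-------
Midnight Sun   | Scott 
Stone Bridges  | Scott 
The Last Train | Walker


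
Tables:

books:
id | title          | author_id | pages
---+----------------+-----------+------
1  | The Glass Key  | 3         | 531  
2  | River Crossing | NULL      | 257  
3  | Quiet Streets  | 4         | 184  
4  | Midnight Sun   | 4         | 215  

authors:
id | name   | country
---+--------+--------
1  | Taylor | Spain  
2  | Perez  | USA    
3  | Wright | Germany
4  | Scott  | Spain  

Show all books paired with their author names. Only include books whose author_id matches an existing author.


INNER JOIN keeps only books rows whose author_id matches an id in authors. Walk through each book:
  - book 1 (The Glass Key): author_id=3 -> matches Wright
  - book 2 (River Crossing): author_id=NULL, no match -> dropped
  - book 3 (Quiet Streets): author_id=4 -> matches Scott
  - book 4 (Midnight Sun): author_id=4 -> matches Scott
So 1 of 4 rows is dropped.

SQL:
SELECT a.title, b.name AS author
FROM books a
INNER JOIN authors b ON a.author_id = b.id

Result:
title         | author
--------------+-------
The Glass Key | Wright
Quiet Streets | Scott 
Midnight Sun  | Scott 
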